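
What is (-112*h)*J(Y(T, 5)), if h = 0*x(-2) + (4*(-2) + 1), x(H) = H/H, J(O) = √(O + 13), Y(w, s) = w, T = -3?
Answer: 784*√10 ≈ 2479.2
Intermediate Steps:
J(O) = √(13 + O)
x(H) = 1
h = -7 (h = 0*1 + (4*(-2) + 1) = 0 + (-8 + 1) = 0 - 7 = -7)
(-112*h)*J(Y(T, 5)) = (-112*(-7))*√(13 - 3) = 784*√10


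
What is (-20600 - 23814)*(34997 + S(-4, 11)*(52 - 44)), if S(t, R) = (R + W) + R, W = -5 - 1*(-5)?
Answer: -1562173622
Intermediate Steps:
W = 0 (W = -5 + 5 = 0)
S(t, R) = 2*R (S(t, R) = (R + 0) + R = R + R = 2*R)
(-20600 - 23814)*(34997 + S(-4, 11)*(52 - 44)) = (-20600 - 23814)*(34997 + (2*11)*(52 - 44)) = -44414*(34997 + 22*8) = -44414*(34997 + 176) = -44414*35173 = -1562173622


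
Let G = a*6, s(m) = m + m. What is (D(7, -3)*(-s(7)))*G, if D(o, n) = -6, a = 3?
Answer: 1512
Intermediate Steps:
s(m) = 2*m
G = 18 (G = 3*6 = 18)
(D(7, -3)*(-s(7)))*G = -(-6)*2*7*18 = -(-6)*14*18 = -6*(-14)*18 = 84*18 = 1512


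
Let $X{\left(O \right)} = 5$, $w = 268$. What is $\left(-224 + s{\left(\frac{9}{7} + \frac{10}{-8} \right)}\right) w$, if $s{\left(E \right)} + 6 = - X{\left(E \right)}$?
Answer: $-62980$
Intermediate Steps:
$s{\left(E \right)} = -11$ ($s{\left(E \right)} = -6 - 5 = -11$)
$\left(-224 + s{\left(\frac{9}{7} + \frac{10}{-8} \right)}\right) w = \left(-224 - 11\right) 268 = \left(-235\right) 268 = -62980$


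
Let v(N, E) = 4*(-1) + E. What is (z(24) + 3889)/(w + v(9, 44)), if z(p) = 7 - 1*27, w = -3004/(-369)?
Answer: 1427661/17764 ≈ 80.368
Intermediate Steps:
v(N, E) = -4 + E
w = 3004/369 (w = -3004*(-1/369) = 3004/369 ≈ 8.1409)
z(p) = -20 (z(p) = 7 - 27 = -20)
(z(24) + 3889)/(w + v(9, 44)) = (-20 + 3889)/(3004/369 + (-4 + 44)) = 3869/(3004/369 + 40) = 3869/(17764/369) = 3869*(369/17764) = 1427661/17764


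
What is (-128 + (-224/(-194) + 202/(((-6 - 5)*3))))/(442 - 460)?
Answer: 212813/28809 ≈ 7.3870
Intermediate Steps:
(-128 + (-224/(-194) + 202/(((-6 - 5)*3))))/(442 - 460) = (-128 + (-224*(-1/194) + 202/((-11*3))))/(-18) = (-128 + (112/97 + 202/(-33)))*(-1/18) = (-128 + (112/97 + 202*(-1/33)))*(-1/18) = (-128 + (112/97 - 202/33))*(-1/18) = (-128 - 15898/3201)*(-1/18) = -425626/3201*(-1/18) = 212813/28809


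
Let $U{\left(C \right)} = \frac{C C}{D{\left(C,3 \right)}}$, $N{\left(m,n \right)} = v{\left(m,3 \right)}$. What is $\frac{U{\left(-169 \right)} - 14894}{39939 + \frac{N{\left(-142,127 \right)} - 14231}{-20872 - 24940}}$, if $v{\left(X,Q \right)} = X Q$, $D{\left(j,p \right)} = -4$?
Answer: $- \frac{1009433061}{1829700125} \approx -0.55169$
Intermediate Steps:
$v{\left(X,Q \right)} = Q X$
$N{\left(m,n \right)} = 3 m$
$U{\left(C \right)} = - \frac{C^{2}}{4}$ ($U{\left(C \right)} = \frac{C C}{-4} = C^{2} \left(- \frac{1}{4}\right) = - \frac{C^{2}}{4}$)
$\frac{U{\left(-169 \right)} - 14894}{39939 + \frac{N{\left(-142,127 \right)} - 14231}{-20872 - 24940}} = \frac{- \frac{\left(-169\right)^{2}}{4} - 14894}{39939 + \frac{3 \left(-142\right) - 14231}{-20872 - 24940}} = \frac{\left(- \frac{1}{4}\right) 28561 - 14894}{39939 + \frac{-426 - 14231}{-45812}} = \frac{- \frac{28561}{4} - 14894}{39939 - - \frac{14657}{45812}} = - \frac{88137}{4 \left(39939 + \frac{14657}{45812}\right)} = - \frac{88137}{4 \cdot \frac{1829700125}{45812}} = \left(- \frac{88137}{4}\right) \frac{45812}{1829700125} = - \frac{1009433061}{1829700125}$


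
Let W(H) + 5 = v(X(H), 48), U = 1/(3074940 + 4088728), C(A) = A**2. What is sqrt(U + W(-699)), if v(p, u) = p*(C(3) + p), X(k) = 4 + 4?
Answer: sqrt(1680669061056753)/3581834 ≈ 11.446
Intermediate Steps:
X(k) = 8
v(p, u) = p*(9 + p) (v(p, u) = p*(3**2 + p) = p*(9 + p))
U = 1/7163668 ≈ 1.3959e-7
W(H) = 131 (W(H) = -5 + 8*(9 + 8) = -5 + 8*17 = -5 + 136 = 131)
sqrt(U + W(-699)) = sqrt(1/7163668 + 131) = sqrt(938440509/7163668) = sqrt(1680669061056753)/3581834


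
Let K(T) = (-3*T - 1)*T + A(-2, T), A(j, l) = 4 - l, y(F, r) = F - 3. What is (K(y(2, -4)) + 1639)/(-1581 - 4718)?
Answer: -1642/6299 ≈ -0.26068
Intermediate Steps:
y(F, r) = -3 + F
K(T) = 4 - T + T*(-1 - 3*T) (K(T) = (-3*T - 1)*T + (4 - T) = (-1 - 3*T)*T + (4 - T) = T*(-1 - 3*T) + (4 - T) = 4 - T + T*(-1 - 3*T))
(K(y(2, -4)) + 1639)/(-1581 - 4718) = ((4 - 3*(-3 + 2)**2 - 2*(-3 + 2)) + 1639)/(-1581 - 4718) = ((4 - 3*(-1)**2 - 2*(-1)) + 1639)/(-6299) = ((4 - 3*1 + 2) + 1639)*(-1/6299) = ((4 - 3 + 2) + 1639)*(-1/6299) = (3 + 1639)*(-1/6299) = 1642*(-1/6299) = -1642/6299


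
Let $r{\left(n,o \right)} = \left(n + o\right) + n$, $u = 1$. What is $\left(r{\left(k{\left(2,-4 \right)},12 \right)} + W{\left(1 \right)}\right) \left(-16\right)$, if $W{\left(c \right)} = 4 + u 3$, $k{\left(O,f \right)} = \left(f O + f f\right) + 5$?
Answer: $-720$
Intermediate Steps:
$k{\left(O,f \right)} = 5 + f^{2} + O f$ ($k{\left(O,f \right)} = \left(O f + f^{2}\right) + 5 = \left(f^{2} + O f\right) + 5 = 5 + f^{2} + O f$)
$W{\left(c \right)} = 7$ ($W{\left(c \right)} = 4 + 1 \cdot 3 = 4 + 3 = 7$)
$r{\left(n,o \right)} = o + 2 n$
$\left(r{\left(k{\left(2,-4 \right)},12 \right)} + W{\left(1 \right)}\right) \left(-16\right) = \left(\left(12 + 2 \left(5 + \left(-4\right)^{2} + 2 \left(-4\right)\right)\right) + 7\right) \left(-16\right) = \left(\left(12 + 2 \left(5 + 16 - 8\right)\right) + 7\right) \left(-16\right) = \left(\left(12 + 2 \cdot 13\right) + 7\right) \left(-16\right) = \left(\left(12 + 26\right) + 7\right) \left(-16\right) = \left(38 + 7\right) \left(-16\right) = 45 \left(-16\right) = -720$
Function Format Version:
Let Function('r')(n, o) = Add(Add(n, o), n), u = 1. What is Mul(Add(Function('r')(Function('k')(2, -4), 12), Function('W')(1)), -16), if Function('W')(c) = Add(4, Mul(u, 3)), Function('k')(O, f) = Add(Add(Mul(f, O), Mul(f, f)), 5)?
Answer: -720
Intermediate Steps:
Function('k')(O, f) = Add(5, Pow(f, 2), Mul(O, f)) (Function('k')(O, f) = Add(Add(Mul(O, f), Pow(f, 2)), 5) = Add(Add(Pow(f, 2), Mul(O, f)), 5) = Add(5, Pow(f, 2), Mul(O, f)))
Function('W')(c) = 7 (Function('W')(c) = Add(4, Mul(1, 3)) = Add(4, 3) = 7)
Function('r')(n, o) = Add(o, Mul(2, n))
Mul(Add(Function('r')(Function('k')(2, -4), 12), Function('W')(1)), -16) = Mul(Add(Add(12, Mul(2, Add(5, Pow(-4, 2), Mul(2, -4)))), 7), -16) = Mul(Add(Add(12, Mul(2, Add(5, 16, -8))), 7), -16) = Mul(Add(Add(12, Mul(2, 13)), 7), -16) = Mul(Add(Add(12, 26), 7), -16) = Mul(Add(38, 7), -16) = Mul(45, -16) = -720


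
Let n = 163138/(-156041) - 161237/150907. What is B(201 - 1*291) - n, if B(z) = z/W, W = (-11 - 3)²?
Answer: 3818622827119/2307672560326 ≈ 1.6548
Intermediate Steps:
W = 196 (W = (-14)² = 196)
B(z) = z/196
n = -49778248883/23547679187 (n = 163138*(-1/156041) - 161237*1/150907 = -163138/156041 - 161237/150907 = -49778248883/23547679187 ≈ -2.1139)
B(201 - 1*291) - n = (201 - 1*291)/196 - 1*(-49778248883/23547679187) = (201 - 291)/196 + 49778248883/23547679187 = (1/196)*(-90) + 49778248883/23547679187 = -45/98 + 49778248883/23547679187 = 3818622827119/2307672560326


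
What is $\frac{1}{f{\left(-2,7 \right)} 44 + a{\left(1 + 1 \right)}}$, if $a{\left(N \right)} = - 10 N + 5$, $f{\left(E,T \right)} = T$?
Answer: $\frac{1}{293} \approx 0.003413$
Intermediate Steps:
$a{\left(N \right)} = 5 - 10 N$
$\frac{1}{f{\left(-2,7 \right)} 44 + a{\left(1 + 1 \right)}} = \frac{1}{7 \cdot 44 + \left(5 - 10 \left(1 + 1\right)\right)} = \frac{1}{308 + \left(5 - 20\right)} = \frac{1}{308 - 15} = \frac{1}{293}$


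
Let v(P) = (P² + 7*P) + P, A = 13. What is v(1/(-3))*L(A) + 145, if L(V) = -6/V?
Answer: 5701/39 ≈ 146.18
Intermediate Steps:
v(P) = P² + 8*P
v(1/(-3))*L(A) + 145 = ((8 + 1/(-3))/(-3))*(-6/13) + 145 = (-(8 - ⅓)/3)*(-6*1/13) + 145 = -⅓*23/3*(-6/13) + 145 = -23/9*(-6/13) + 145 = 46/39 + 145 = 5701/39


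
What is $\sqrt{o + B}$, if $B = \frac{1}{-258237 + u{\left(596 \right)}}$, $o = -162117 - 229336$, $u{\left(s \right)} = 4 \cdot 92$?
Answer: $\frac{i \sqrt{26030223552994802}}{257869} \approx 625.66 i$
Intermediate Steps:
$u{\left(s \right)} = 368$
$o = -391453$
$B = - \frac{1}{257869}$ ($B = \frac{1}{-258237 + 368} = \frac{1}{-257869} = - \frac{1}{257869} \approx -3.8779 \cdot 10^{-6}$)
$\sqrt{o + B} = \sqrt{-391453 - \frac{1}{257869}} = \sqrt{- \frac{100943593658}{257869}} = \frac{i \sqrt{26030223552994802}}{257869}$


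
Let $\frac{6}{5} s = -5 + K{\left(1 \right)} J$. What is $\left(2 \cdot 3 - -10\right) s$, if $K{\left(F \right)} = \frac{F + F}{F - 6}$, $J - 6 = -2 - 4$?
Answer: $- \frac{200}{3} \approx -66.667$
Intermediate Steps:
$J = 0$ ($J = 6 - 6 = 0$)
$K{\left(F \right)} = \frac{2 F}{-6 + F}$ ($K{\left(F \right)} = \frac{2 F}{F - 6} = \frac{2 F}{-6 + F}$)
$s = - \frac{25}{6}$ ($s = \frac{5 \left(-5 + 2 \cdot 1 \frac{1}{-6 + 1} \cdot 0\right)}{6} = \frac{5 \left(-5 + 2 \cdot 1 \frac{1}{-5} \cdot 0\right)}{6} = \frac{5 \left(-5 + 2 \cdot 1 \left(- \frac{1}{5}\right) 0\right)}{6} = \frac{5 \left(-5 - 0\right)}{6} = \frac{5 \left(-5 + 0\right)}{6} = \frac{5}{6} \left(-5\right) = - \frac{25}{6} \approx -4.1667$)
$\left(2 \cdot 3 - -10\right) s = \left(2 \cdot 3 - -10\right) \left(- \frac{25}{6}\right) = \left(6 + 10\right) \left(- \frac{25}{6}\right) = 16 \left(- \frac{25}{6}\right) = - \frac{200}{3}$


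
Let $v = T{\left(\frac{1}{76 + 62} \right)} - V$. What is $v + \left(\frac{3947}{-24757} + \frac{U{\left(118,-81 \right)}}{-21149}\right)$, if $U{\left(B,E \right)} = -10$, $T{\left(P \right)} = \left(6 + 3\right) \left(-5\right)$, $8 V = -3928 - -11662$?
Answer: $- \frac{2119284614403}{2094343172} \approx -1011.9$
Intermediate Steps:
$V = \frac{3867}{4}$ ($V = \frac{-3928 - -11662}{8} = \frac{-3928 + 11662}{8} = \frac{1}{8} \cdot 7734 = \frac{3867}{4} \approx 966.75$)
$T{\left(P \right)} = -45$ ($T{\left(P \right)} = 9 \left(-5\right) = -45$)
$v = - \frac{4047}{4}$ ($v = -45 - \frac{3867}{4} = - \frac{4047}{4} \approx -1011.8$)
$v + \left(\frac{3947}{-24757} + \frac{U{\left(118,-81 \right)}}{-21149}\right) = - \frac{4047}{4} + \left(\frac{3947}{-24757} - \frac{10}{-21149}\right) = - \frac{4047}{4} + \left(3947 \left(- \frac{1}{24757}\right) - - \frac{10}{21149}\right) = - \frac{4047}{4} + \left(- \frac{3947}{24757} + \frac{10}{21149}\right) = - \frac{4047}{4} - \frac{83227533}{523585793} = - \frac{2119284614403}{2094343172}$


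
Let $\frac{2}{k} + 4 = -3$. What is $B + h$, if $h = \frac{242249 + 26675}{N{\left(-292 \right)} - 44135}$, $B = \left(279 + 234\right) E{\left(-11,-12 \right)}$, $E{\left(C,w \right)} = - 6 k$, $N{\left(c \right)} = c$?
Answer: $\frac{271610144}{310989} \approx 873.38$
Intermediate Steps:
$k = - \frac{2}{7}$ ($k = \frac{2}{-4 - 3} = \frac{2}{-7} = 2 \left(- \frac{1}{7}\right) = - \frac{2}{7} \approx -0.28571$)
$E{\left(C,w \right)} = \frac{12}{7}$ ($E{\left(C,w \right)} = \left(-6\right) \left(- \frac{2}{7}\right) = \frac{12}{7}$)
$B = \frac{6156}{7}$ ($B = \left(279 + 234\right) \frac{12}{7} = 513 \cdot \frac{12}{7} = \frac{6156}{7} \approx 879.43$)
$h = - \frac{268924}{44427}$ ($h = \frac{242249 + 26675}{-292 - 44135} = \frac{268924}{-44427} = 268924 \left(- \frac{1}{44427}\right) = - \frac{268924}{44427} \approx -6.0532$)
$B + h = \frac{6156}{7} - \frac{268924}{44427} = \frac{271610144}{310989}$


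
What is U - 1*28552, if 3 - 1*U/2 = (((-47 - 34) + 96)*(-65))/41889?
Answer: -398587148/13963 ≈ -28546.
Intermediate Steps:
U = 84428/13963 (U = 6 - 2*((-47 - 34) + 96)*(-65)/41889 = 6 - 2*(-81 + 96)*(-65)/41889 = 6 - 2*15*(-65)/41889 = 6 - (-1950)/41889 = 6 - 2*(-325/13963) = 6 + 650/13963 = 84428/13963 ≈ 6.0466)
U - 1*28552 = 84428/13963 - 1*28552 = 84428/13963 - 28552 = -398587148/13963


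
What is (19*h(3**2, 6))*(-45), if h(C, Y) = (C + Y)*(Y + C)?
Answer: -192375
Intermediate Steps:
h(C, Y) = (C + Y)**2 (h(C, Y) = (C + Y)*(C + Y) = (C + Y)**2)
(19*h(3**2, 6))*(-45) = (19*(3**2 + 6)**2)*(-45) = (19*(9 + 6)**2)*(-45) = (19*15**2)*(-45) = (19*225)*(-45) = 4275*(-45) = -192375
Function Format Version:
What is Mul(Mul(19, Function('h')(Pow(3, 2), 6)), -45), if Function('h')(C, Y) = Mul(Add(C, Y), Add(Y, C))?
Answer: -192375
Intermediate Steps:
Function('h')(C, Y) = Pow(Add(C, Y), 2) (Function('h')(C, Y) = Mul(Add(C, Y), Add(C, Y)) = Pow(Add(C, Y), 2))
Mul(Mul(19, Function('h')(Pow(3, 2), 6)), -45) = Mul(Mul(19, Pow(Add(Pow(3, 2), 6), 2)), -45) = Mul(Mul(19, Pow(Add(9, 6), 2)), -45) = Mul(Mul(19, Pow(15, 2)), -45) = Mul(Mul(19, 225), -45) = Mul(4275, -45) = -192375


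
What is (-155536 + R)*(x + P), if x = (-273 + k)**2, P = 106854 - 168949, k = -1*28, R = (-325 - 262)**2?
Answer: 5388574698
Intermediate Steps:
R = 344569 (R = (-587)**2 = 344569)
k = -28
P = -62095
x = 90601 (x = (-273 - 28)**2 = (-301)**2 = 90601)
(-155536 + R)*(x + P) = (-155536 + 344569)*(90601 - 62095) = 189033*28506 = 5388574698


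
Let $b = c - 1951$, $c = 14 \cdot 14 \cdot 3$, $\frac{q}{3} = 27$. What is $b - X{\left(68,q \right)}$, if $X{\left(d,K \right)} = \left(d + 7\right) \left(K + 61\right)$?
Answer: $-12013$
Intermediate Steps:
$q = 81$ ($q = 3 \cdot 27 = 81$)
$c = 588$ ($c = 196 \cdot 3 = 588$)
$X{\left(d,K \right)} = \left(7 + d\right) \left(61 + K\right)$
$b = -1363$ ($b = 588 - 1951 = -1363$)
$b - X{\left(68,q \right)} = -1363 - \left(427 + 7 \cdot 81 + 61 \cdot 68 + 81 \cdot 68\right) = -1363 - \left(427 + 567 + 4148 + 5508\right) = -1363 - 10650 = -12013$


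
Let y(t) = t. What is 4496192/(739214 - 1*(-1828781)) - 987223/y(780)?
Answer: -101267067925/80121444 ≈ -1263.9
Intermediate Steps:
4496192/(739214 - 1*(-1828781)) - 987223/y(780) = 4496192/(739214 - 1*(-1828781)) - 987223/780 = 4496192/(739214 + 1828781) - 987223*1/780 = 4496192/2567995 - 987223/780 = -101267067925/80121444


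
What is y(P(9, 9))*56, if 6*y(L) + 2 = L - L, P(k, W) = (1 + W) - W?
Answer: -56/3 ≈ -18.667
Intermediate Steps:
P(k, W) = 1
y(L) = -1/3 (y(L) = -1/3 + (L - L)/6 = -1/3 + (1/6)*0 = -1/3 + 0 = -1/3)
y(P(9, 9))*56 = -1/3*56 = -56/3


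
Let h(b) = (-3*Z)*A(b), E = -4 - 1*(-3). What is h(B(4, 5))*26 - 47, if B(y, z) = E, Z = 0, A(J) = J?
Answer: -47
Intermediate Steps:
E = -1 (E = -4 + 3 = -1)
B(y, z) = -1
h(b) = 0 (h(b) = (-3*0)*b = 0*b = 0)
h(B(4, 5))*26 - 47 = 0*26 - 47 = 0 - 47 = -47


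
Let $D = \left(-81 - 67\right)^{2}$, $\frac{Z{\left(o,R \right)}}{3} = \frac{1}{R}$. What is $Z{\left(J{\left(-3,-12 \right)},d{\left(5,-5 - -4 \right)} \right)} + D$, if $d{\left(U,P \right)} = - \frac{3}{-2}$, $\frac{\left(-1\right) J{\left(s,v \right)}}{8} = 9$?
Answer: $21906$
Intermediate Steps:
$J{\left(s,v \right)} = -72$ ($J{\left(s,v \right)} = \left(-8\right) 9 = -72$)
$d{\left(U,P \right)} = \frac{3}{2}$ ($d{\left(U,P \right)} = \left(-3\right) \left(- \frac{1}{2}\right) = \frac{3}{2}$)
$Z{\left(o,R \right)} = \frac{3}{R}$
$D = 21904$ ($D = \left(-148\right)^{2} = 21904$)
$Z{\left(J{\left(-3,-12 \right)},d{\left(5,-5 - -4 \right)} \right)} + D = \frac{3}{\frac{3}{2}} + 21904 = 3 \cdot \frac{2}{3} + 21904 = 2 + 21904 = 21906$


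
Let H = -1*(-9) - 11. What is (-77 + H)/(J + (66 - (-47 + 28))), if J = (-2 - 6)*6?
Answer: -79/37 ≈ -2.1351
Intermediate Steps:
J = -48 (J = -8*6 = -48)
H = -2 (H = 9 - 11 = -2)
(-77 + H)/(J + (66 - (-47 + 28))) = (-77 - 2)/(-48 + (66 - (-47 + 28))) = -79/(-48 + (66 - 1*(-19))) = -79/(-48 + (66 + 19)) = -79/(-48 + 85) = -79/37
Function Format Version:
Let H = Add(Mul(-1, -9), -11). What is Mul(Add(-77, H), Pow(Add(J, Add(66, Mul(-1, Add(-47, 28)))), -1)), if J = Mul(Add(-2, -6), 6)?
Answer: Rational(-79, 37) ≈ -2.1351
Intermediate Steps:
J = -48 (J = Mul(-8, 6) = -48)
H = -2 (H = Add(9, -11) = -2)
Mul(Add(-77, H), Pow(Add(J, Add(66, Mul(-1, Add(-47, 28)))), -1)) = Mul(Add(-77, -2), Pow(Add(-48, Add(66, Mul(-1, Add(-47, 28)))), -1)) = Mul(-79, Pow(Add(-48, Add(66, Mul(-1, -19))), -1)) = Mul(-79, Pow(Add(-48, Add(66, 19)), -1)) = Mul(-79, Pow(Add(-48, 85), -1)) = Mul(-79, Pow(37, -1)) = Mul(-79, Rational(1, 37)) = Rational(-79, 37)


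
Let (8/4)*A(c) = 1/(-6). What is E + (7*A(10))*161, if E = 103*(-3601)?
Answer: -4451963/12 ≈ -3.7100e+5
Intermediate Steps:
A(c) = -1/12 (A(c) = (½)/(-6) = (½)*(-⅙) = -1/12)
E = -370903
E + (7*A(10))*161 = -370903 + (7*(-1/12))*161 = -370903 - 7/12*161 = -370903 - 1127/12 = -4451963/12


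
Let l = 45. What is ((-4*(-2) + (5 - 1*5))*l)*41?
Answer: 14760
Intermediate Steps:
((-4*(-2) + (5 - 1*5))*l)*41 = ((-4*(-2) + (5 - 1*5))*45)*41 = ((8 + (5 - 5))*45)*41 = ((8 + 0)*45)*41 = (8*45)*41 = 360*41 = 14760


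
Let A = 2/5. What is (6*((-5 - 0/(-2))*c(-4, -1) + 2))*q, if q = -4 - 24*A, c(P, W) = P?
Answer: -8976/5 ≈ -1795.2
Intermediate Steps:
A = ⅖ (A = 2*(⅕) = ⅖ ≈ 0.40000)
q = -68/5 (q = -4 - 24*2/5 = -4 - 4*12/5 = -4 - 48/5 = -68/5 ≈ -13.600)
(6*((-5 - 0/(-2))*c(-4, -1) + 2))*q = (6*((-5 - 0/(-2))*(-4) + 2))*(-68/5) = (6*((-5 - 0*(-1)/2)*(-4) + 2))*(-68/5) = (6*((-5 - 1*0)*(-4) + 2))*(-68/5) = (6*((-5 + 0)*(-4) + 2))*(-68/5) = (6*(-5*(-4) + 2))*(-68/5) = (6*(20 + 2))*(-68/5) = (6*22)*(-68/5) = 132*(-68/5) = -8976/5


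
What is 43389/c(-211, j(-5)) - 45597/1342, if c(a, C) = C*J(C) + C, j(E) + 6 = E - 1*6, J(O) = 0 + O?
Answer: 22912827/182512 ≈ 125.54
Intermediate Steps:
J(O) = O
j(E) = -12 + E (j(E) = -6 + (E - 1*6) = -6 + (E - 6) = -6 + (-6 + E) = -12 + E)
c(a, C) = C + C**2 (c(a, C) = C*C + C = C**2 + C = C + C**2)
43389/c(-211, j(-5)) - 45597/1342 = 43389/(((-12 - 5)*(1 + (-12 - 5)))) - 45597/1342 = 43389/((-17*(1 - 17))) - 45597*1/1342 = 43389/((-17*(-16))) - 45597/1342 = 43389/272 - 45597/1342 = 22912827/182512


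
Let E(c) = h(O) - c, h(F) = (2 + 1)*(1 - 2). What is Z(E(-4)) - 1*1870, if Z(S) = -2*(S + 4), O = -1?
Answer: -1880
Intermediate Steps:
h(F) = -3 (h(F) = 3*(-1) = -3)
E(c) = -3 - c
Z(S) = -8 - 2*S (Z(S) = -2*(4 + S) = -8 - 2*S)
Z(E(-4)) - 1*1870 = (-8 - 2*(-3 - 1*(-4))) - 1*1870 = (-8 - 2*(-3 + 4)) - 1870 = (-8 - 2*1) - 1870 = (-8 - 2) - 1870 = -10 - 1870 = -1880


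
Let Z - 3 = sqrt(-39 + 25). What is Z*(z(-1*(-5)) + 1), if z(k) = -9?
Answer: -24 - 8*I*sqrt(14) ≈ -24.0 - 29.933*I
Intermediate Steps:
Z = 3 + I*sqrt(14) (Z = 3 + sqrt(-39 + 25) = 3 + sqrt(-14) = 3 + I*sqrt(14) ≈ 3.0 + 3.7417*I)
Z*(z(-1*(-5)) + 1) = (3 + I*sqrt(14))*(-9 + 1) = (3 + I*sqrt(14))*(-8) = -24 - 8*I*sqrt(14)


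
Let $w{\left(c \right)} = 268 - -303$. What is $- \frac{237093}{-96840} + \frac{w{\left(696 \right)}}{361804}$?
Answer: $\frac{7153040951}{2919758280} \approx 2.4499$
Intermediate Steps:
$w{\left(c \right)} = 571$ ($w{\left(c \right)} = 268 + 303 = 571$)
$- \frac{237093}{-96840} + \frac{w{\left(696 \right)}}{361804} = - \frac{237093}{-96840} + \frac{571}{361804} = \left(-237093\right) \left(- \frac{1}{96840}\right) + 571 \cdot \frac{1}{361804} = \frac{79031}{32280} + \frac{571}{361804} = \frac{7153040951}{2919758280}$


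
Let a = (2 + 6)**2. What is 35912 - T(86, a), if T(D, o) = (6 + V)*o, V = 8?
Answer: 35016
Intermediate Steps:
a = 64 (a = 8**2 = 64)
T(D, o) = 14*o (T(D, o) = (6 + 8)*o = 14*o)
35912 - T(86, a) = 35912 - 14*64 = 35912 - 1*896 = 35912 - 896 = 35016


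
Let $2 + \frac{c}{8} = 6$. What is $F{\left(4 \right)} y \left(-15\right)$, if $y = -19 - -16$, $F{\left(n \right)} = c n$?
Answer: $5760$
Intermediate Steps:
$c = 32$ ($c = -16 + 8 \cdot 6 = -16 + 48 = 32$)
$F{\left(n \right)} = 32 n$
$y = -3$ ($y = -19 + 16 = -3$)
$F{\left(4 \right)} y \left(-15\right) = 32 \cdot 4 \left(-3\right) \left(-15\right) = 128 \left(-3\right) \left(-15\right) = \left(-384\right) \left(-15\right) = 5760$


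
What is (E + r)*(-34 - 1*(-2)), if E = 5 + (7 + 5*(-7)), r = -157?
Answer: 5760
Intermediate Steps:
E = -23 (E = 5 + (7 - 35) = 5 - 28 = -23)
(E + r)*(-34 - 1*(-2)) = (-23 - 157)*(-34 - 1*(-2)) = -180*(-34 + 2) = -180*(-32) = 5760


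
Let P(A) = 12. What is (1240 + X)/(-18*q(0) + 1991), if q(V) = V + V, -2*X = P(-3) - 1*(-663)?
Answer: 1805/3982 ≈ 0.45329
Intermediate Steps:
X = -675/2 (X = -(12 - 1*(-663))/2 = -(12 + 663)/2 = -½*675 = -675/2 ≈ -337.50)
q(V) = 2*V
(1240 + X)/(-18*q(0) + 1991) = (1240 - 675/2)/(-36*0 + 1991) = 1805/(2*(-18*0 + 1991)) = 1805/(2*(0 + 1991)) = (1805/2)/1991 = (1805/2)*(1/1991) = 1805/3982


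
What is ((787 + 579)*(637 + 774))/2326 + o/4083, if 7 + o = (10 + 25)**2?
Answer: 1312085571/1582843 ≈ 828.94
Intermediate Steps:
o = 1218 (o = -7 + (10 + 25)**2 = -7 + 35**2 = -7 + 1225 = 1218)
((787 + 579)*(637 + 774))/2326 + o/4083 = ((787 + 579)*(637 + 774))/2326 + 1218/4083 = (1366*1411)*(1/2326) + 1218*(1/4083) = 1927426*(1/2326) + 406/1361 = 963713/1163 + 406/1361 = 1312085571/1582843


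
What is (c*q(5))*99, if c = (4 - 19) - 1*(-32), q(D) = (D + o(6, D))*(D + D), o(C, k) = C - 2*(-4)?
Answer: 319770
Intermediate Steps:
o(C, k) = 8 + C (o(C, k) = C + 8 = 8 + C)
q(D) = 2*D*(14 + D) (q(D) = (D + (8 + 6))*(D + D) = (D + 14)*(2*D) = (14 + D)*(2*D) = 2*D*(14 + D))
c = 17 (c = -15 + 32 = 17)
(c*q(5))*99 = (17*(2*5*(14 + 5)))*99 = (17*(2*5*19))*99 = (17*190)*99 = 3230*99 = 319770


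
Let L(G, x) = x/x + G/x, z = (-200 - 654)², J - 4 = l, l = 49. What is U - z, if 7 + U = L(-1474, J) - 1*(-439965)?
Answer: -15337395/53 ≈ -2.8939e+5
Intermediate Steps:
J = 53 (J = 4 + 49 = 53)
z = 729316 (z = (-854)² = 729316)
L(G, x) = 1 + G/x
U = 23316353/53 (U = -7 + ((-1474 + 53)/53 - 1*(-439965)) = -7 + ((1/53)*(-1421) + 439965) = -7 + (-1421/53 + 439965) = -7 + 23316724/53 = 23316353/53 ≈ 4.3993e+5)
U - z = 23316353/53 - 1*729316 = 23316353/53 - 729316 = -15337395/53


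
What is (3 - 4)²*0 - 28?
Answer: -28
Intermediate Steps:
(3 - 4)²*0 - 28 = (-1)²*0 - 28 = 1*0 - 28 = 0 - 28 = -28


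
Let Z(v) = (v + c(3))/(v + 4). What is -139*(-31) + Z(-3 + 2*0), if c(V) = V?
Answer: 4309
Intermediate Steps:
Z(v) = (3 + v)/(4 + v) (Z(v) = (v + 3)/(v + 4) = (3 + v)/(4 + v))
-139*(-31) + Z(-3 + 2*0) = -139*(-31) + (3 + (-3 + 2*0))/(4 + (-3 + 2*0)) = 4309 + (3 + (-3 + 0))/(4 + (-3 + 0)) = 4309 + (3 - 3)/(4 - 3) = 4309 + 0/1 = 4309 + 1*0 = 4309 + 0 = 4309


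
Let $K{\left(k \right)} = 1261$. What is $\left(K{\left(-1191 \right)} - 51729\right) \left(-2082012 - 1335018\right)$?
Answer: $172450670040$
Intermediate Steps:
$\left(K{\left(-1191 \right)} - 51729\right) \left(-2082012 - 1335018\right) = \left(1261 - 51729\right) \left(-2082012 - 1335018\right) = \left(-50468\right) \left(-3417030\right) = 172450670040$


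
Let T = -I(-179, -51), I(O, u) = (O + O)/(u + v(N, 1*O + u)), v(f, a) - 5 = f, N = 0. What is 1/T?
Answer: -23/179 ≈ -0.12849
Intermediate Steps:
v(f, a) = 5 + f
I(O, u) = 2*O/(5 + u) (I(O, u) = (O + O)/(u + (5 + 0)) = (2*O)/(u + 5) = (2*O)/(5 + u) = 2*O/(5 + u))
T = -179/23 (T = -2*(-179)/(5 - 51) = -2*(-179)/(-46) = -2*(-179)*(-1)/46 = -1*179/23 = -179/23 ≈ -7.7826)
1/T = 1/(-179/23) = -23/179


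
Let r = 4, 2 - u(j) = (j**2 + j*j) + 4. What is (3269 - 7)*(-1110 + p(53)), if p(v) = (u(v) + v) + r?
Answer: -21767326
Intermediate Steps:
u(j) = -2 - 2*j**2 (u(j) = 2 - ((j**2 + j*j) + 4) = 2 - ((j**2 + j**2) + 4) = 2 - (2*j**2 + 4) = 2 - (4 + 2*j**2) = 2 + (-4 - 2*j**2) = -2 - 2*j**2)
p(v) = 2 + v - 2*v**2 (p(v) = ((-2 - 2*v**2) + v) + 4 = (-2 + v - 2*v**2) + 4 = 2 + v - 2*v**2)
(3269 - 7)*(-1110 + p(53)) = (3269 - 7)*(-1110 + (2 + 53 - 2*53**2)) = 3262*(-1110 + (2 + 53 - 2*2809)) = 3262*(-1110 + (2 + 53 - 5618)) = 3262*(-1110 - 5563) = 3262*(-6673) = -21767326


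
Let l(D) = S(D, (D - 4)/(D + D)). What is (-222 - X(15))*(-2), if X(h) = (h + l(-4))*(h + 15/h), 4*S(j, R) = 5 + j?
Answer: 932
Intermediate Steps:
S(j, R) = 5/4 + j/4 (S(j, R) = (5 + j)/4 = 5/4 + j/4)
l(D) = 5/4 + D/4
X(h) = (¼ + h)*(h + 15/h) (X(h) = (h + (5/4 + (¼)*(-4)))*(h + 15/h) = (h + (5/4 - 1))*(h + 15/h) = (h + ¼)*(h + 15/h) = (¼ + h)*(h + 15/h))
(-222 - X(15))*(-2) = (-222 - (15 + 15² + (¼)*15 + (15/4)/15))*(-2) = (-222 - (15 + 225 + 15/4 + (15/4)*(1/15)))*(-2) = (-222 - (15 + 225 + 15/4 + ¼))*(-2) = (-222 - 1*244)*(-2) = (-222 - 244)*(-2) = -466*(-2) = 932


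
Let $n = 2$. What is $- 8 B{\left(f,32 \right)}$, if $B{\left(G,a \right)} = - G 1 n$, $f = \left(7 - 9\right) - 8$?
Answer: $-160$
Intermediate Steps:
$f = -10$ ($f = -2 - 8 = -10$)
$B{\left(G,a \right)} = - 2 G$ ($B{\left(G,a \right)} = - G 1 \cdot 2 = - G 2 = - 2 G$)
$- 8 B{\left(f,32 \right)} = - 8 \left(\left(-2\right) \left(-10\right)\right) = \left(-8\right) 20 = -160$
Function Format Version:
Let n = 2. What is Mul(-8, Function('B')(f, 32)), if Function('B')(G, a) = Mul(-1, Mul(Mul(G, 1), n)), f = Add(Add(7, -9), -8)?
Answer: -160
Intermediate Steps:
f = -10 (f = Add(-2, -8) = -10)
Function('B')(G, a) = Mul(-2, G) (Function('B')(G, a) = Mul(-1, Mul(Mul(G, 1), 2)) = Mul(-1, Mul(G, 2)) = Mul(-1, Mul(2, G)) = Mul(-2, G))
Mul(-8, Function('B')(f, 32)) = Mul(-8, Mul(-2, -10)) = Mul(-8, 20) = -160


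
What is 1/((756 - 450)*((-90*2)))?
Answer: -1/55080 ≈ -1.8155e-5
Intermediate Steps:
1/((756 - 450)*((-90*2))) = 1/(306*(-180)) = (1/306)*(-1/180) = -1/55080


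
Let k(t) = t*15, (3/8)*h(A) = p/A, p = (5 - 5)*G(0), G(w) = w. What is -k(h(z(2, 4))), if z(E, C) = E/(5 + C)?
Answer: 0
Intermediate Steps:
p = 0 (p = (5 - 5)*0 = 0*0 = 0)
h(A) = 0 (h(A) = 8*(0/A)/3 = (8/3)*0 = 0)
k(t) = 15*t
-k(h(z(2, 4))) = -15*0 = -1*0 = 0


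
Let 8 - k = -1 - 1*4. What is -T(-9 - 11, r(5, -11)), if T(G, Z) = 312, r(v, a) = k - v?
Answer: -312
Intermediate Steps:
k = 13 (k = 8 - (-1 - 1*4) = 8 - (-1 - 4) = 8 - 1*(-5) = 8 + 5 = 13)
r(v, a) = 13 - v
-T(-9 - 11, r(5, -11)) = -1*312 = -312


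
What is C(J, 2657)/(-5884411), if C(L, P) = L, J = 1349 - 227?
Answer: -1122/5884411 ≈ -0.00019067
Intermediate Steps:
J = 1122
C(J, 2657)/(-5884411) = 1122/(-5884411) = 1122*(-1/5884411) = -1122/5884411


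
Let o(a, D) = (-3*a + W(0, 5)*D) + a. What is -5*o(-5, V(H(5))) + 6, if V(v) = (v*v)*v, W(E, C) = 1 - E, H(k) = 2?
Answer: -84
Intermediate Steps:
V(v) = v³ (V(v) = v²*v = v³)
o(a, D) = D - 2*a (o(a, D) = (-3*a + (1 - 1*0)*D) + a = (-3*a + (1 + 0)*D) + a = (-3*a + 1*D) + a = (-3*a + D) + a = (D - 3*a) + a = D - 2*a)
-5*o(-5, V(H(5))) + 6 = -5*(2³ - 2*(-5)) + 6 = -5*(8 + 10) + 6 = -5*18 + 6 = -90 + 6 = -84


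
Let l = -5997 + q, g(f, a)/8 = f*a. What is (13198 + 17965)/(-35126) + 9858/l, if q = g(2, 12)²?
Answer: -205212071/361411414 ≈ -0.56781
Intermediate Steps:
g(f, a) = 8*a*f (g(f, a) = 8*(f*a) = 8*(a*f) = 8*a*f)
q = 36864 (q = (8*12*2)² = 192² = 36864)
l = 30867 (l = -5997 + 36864 = 30867)
(13198 + 17965)/(-35126) + 9858/l = (13198 + 17965)/(-35126) + 9858/30867 = 31163*(-1/35126) + 9858*(1/30867) = -31163/35126 + 3286/10289 = -205212071/361411414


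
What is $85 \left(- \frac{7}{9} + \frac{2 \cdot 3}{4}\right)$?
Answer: $\frac{1105}{18} \approx 61.389$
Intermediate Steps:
$85 \left(- \frac{7}{9} + \frac{2 \cdot 3}{4}\right) = 85 \left(\left(-7\right) \frac{1}{9} + 6 \cdot \frac{1}{4}\right) = 85 \left(- \frac{7}{9} + \frac{3}{2}\right) = 85 \cdot \frac{13}{18} = \frac{1105}{18}$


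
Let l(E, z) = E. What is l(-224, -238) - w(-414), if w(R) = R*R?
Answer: -171620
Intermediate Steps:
w(R) = R**2
l(-224, -238) - w(-414) = -224 - 1*(-414)**2 = -224 - 1*171396 = -224 - 171396 = -171620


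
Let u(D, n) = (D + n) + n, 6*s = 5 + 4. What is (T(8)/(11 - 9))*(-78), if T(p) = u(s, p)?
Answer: -1365/2 ≈ -682.50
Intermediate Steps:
s = 3/2 (s = (5 + 4)/6 = (⅙)*9 = 3/2 ≈ 1.5000)
u(D, n) = D + 2*n
T(p) = 3/2 + 2*p
(T(8)/(11 - 9))*(-78) = ((3/2 + 2*8)/(11 - 9))*(-78) = ((3/2 + 16)/2)*(-78) = ((35/2)*(½))*(-78) = (35/4)*(-78) = -1365/2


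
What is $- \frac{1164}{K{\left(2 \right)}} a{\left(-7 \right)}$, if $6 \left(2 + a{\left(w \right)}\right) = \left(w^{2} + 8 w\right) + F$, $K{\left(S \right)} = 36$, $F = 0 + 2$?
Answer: $\frac{1649}{18} \approx 91.611$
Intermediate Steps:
$F = 2$
$a{\left(w \right)} = - \frac{5}{3} + \frac{w^{2}}{6} + \frac{4 w}{3}$ ($a{\left(w \right)} = -2 + \frac{\left(w^{2} + 8 w\right) + 2}{6} = -2 + \frac{2 + w^{2} + 8 w}{6} = -2 + \left(\frac{1}{3} + \frac{w^{2}}{6} + \frac{4 w}{3}\right) = - \frac{5}{3} + \frac{w^{2}}{6} + \frac{4 w}{3}$)
$- \frac{1164}{K{\left(2 \right)}} a{\left(-7 \right)} = - \frac{1164}{36} \left(- \frac{5}{3} + \frac{\left(-7\right)^{2}}{6} + \frac{4}{3} \left(-7\right)\right) = \left(-1164\right) \frac{1}{36} \left(- \frac{5}{3} + \frac{1}{6} \cdot 49 - \frac{28}{3}\right) = - \frac{97 \left(- \frac{5}{3} + \frac{49}{6} - \frac{28}{3}\right)}{3} = \left(- \frac{97}{3}\right) \left(- \frac{17}{6}\right) = \frac{1649}{18}$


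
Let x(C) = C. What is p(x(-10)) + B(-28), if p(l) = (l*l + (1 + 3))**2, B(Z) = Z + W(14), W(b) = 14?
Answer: 10802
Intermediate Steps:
B(Z) = 14 + Z (B(Z) = Z + 14 = 14 + Z)
p(l) = (4 + l**2)**2 (p(l) = (l**2 + 4)**2 = (4 + l**2)**2)
p(x(-10)) + B(-28) = (4 + (-10)**2)**2 + (14 - 28) = (4 + 100)**2 - 14 = 104**2 - 14 = 10816 - 14 = 10802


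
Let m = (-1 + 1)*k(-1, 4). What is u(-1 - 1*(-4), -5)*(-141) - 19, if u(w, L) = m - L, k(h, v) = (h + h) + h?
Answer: -724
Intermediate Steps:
k(h, v) = 3*h (k(h, v) = 2*h + h = 3*h)
m = 0 (m = (-1 + 1)*(3*(-1)) = 0*(-3) = 0)
u(w, L) = -L (u(w, L) = 0 - L = -L)
u(-1 - 1*(-4), -5)*(-141) - 19 = -1*(-5)*(-141) - 19 = 5*(-141) - 19 = -705 - 19 = -724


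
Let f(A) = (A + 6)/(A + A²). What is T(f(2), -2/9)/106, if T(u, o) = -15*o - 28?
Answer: -37/159 ≈ -0.23270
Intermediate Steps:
f(A) = (6 + A)/(A + A²)
T(u, o) = -28 - 15*o
T(f(2), -2/9)/106 = (-28 - (-30)/9)/106 = (-28 - (-30)/9)*(1/106) = (-28 - 15*(-2/9))*(1/106) = (-28 + 10/3)*(1/106) = -74/3*1/106 = -37/159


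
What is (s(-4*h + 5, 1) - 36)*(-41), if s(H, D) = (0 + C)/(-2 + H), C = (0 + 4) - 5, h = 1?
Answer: 1435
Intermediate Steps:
C = -1 (C = 4 - 5 = -1)
s(H, D) = -1/(-2 + H) (s(H, D) = (0 - 1)/(-2 + H) = -1/(-2 + H))
(s(-4*h + 5, 1) - 36)*(-41) = (-1/(-2 + (-4*1 + 5)) - 36)*(-41) = (-1/(-2 + (-4 + 5)) - 36)*(-41) = (-1/(-2 + 1) - 36)*(-41) = (-1/(-1) - 36)*(-41) = (-1*(-1) - 36)*(-41) = (1 - 36)*(-41) = -35*(-41) = 1435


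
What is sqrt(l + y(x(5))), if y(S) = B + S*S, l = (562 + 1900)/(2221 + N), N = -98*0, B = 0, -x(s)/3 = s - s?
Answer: sqrt(5468102)/2221 ≈ 1.0529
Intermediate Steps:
x(s) = 0 (x(s) = -3*(s - s) = -3*0 = 0)
N = 0
l = 2462/2221 (l = (562 + 1900)/(2221 + 0) = 2462/2221 ≈ 1.1085)
y(S) = S**2 (y(S) = 0 + S*S = 0 + S**2 = S**2)
sqrt(l + y(x(5))) = sqrt(2462/2221 + 0**2) = sqrt(2462/2221 + 0) = sqrt(2462/2221) = sqrt(5468102)/2221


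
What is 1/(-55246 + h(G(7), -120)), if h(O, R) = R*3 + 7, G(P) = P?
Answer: -1/55599 ≈ -1.7986e-5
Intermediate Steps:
h(O, R) = 7 + 3*R (h(O, R) = 3*R + 7 = 7 + 3*R)
1/(-55246 + h(G(7), -120)) = 1/(-55246 + (7 + 3*(-120))) = 1/(-55246 + (7 - 360)) = 1/(-55246 - 353) = 1/(-55599) = -1/55599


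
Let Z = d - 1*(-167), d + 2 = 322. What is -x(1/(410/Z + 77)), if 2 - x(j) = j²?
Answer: -2873947393/1437092281 ≈ -1.9998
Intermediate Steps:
d = 320 (d = -2 + 322 = 320)
Z = 487 (Z = 320 - 1*(-167) = 320 + 167 = 487)
x(j) = 2 - j²
-x(1/(410/Z + 77)) = -(2 - (1/(410/487 + 77))²) = -(2 - (1/(37909/487))²) = -(2 - (487/37909)²) = -(2 - 1*237169/1437092281) = -(2 - 237169/1437092281) = -1*2873947393/1437092281 = -2873947393/1437092281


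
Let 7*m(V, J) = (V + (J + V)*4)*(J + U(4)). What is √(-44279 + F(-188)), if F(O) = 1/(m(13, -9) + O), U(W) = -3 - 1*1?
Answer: I*√126914651322/1693 ≈ 210.43*I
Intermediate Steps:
U(W) = -4 (U(W) = -3 - 1 = -4)
m(V, J) = (-4 + J)*(4*J + 5*V)/7 (m(V, J) = ((V + (J + V)*4)*(J - 4))/7 = ((V + (4*J + 4*V))*(-4 + J))/7 = ((4*J + 5*V)*(-4 + J))/7 = ((-4 + J)*(4*J + 5*V))/7 = (-4 + J)*(4*J + 5*V)/7)
F(O) = 1/(-377/7 + O) (F(O) = 1/((-20/7*13 - 16/7*(-9) + (4/7)*(-9)² + (5/7)*(-9)*13) + O) = 1/((-260/7 + 144/7 + (4/7)*81 - 585/7) + O) = 1/((-260/7 + 144/7 + 324/7 - 585/7) + O) = 1/(-377/7 + O))
√(-44279 + F(-188)) = √(-44279 + 7/(-377 + 7*(-188))) = √(-44279 + 7/(-377 - 1316)) = √(-44279 + 7/(-1693)) = √(-44279 + 7*(-1/1693)) = √(-44279 - 7/1693) = √(-74964354/1693) = I*√126914651322/1693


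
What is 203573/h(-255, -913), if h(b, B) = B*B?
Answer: 203573/833569 ≈ 0.24422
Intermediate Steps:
h(b, B) = B²
203573/h(-255, -913) = 203573/((-913)²) = 203573/833569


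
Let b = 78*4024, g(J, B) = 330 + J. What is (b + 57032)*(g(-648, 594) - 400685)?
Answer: -148733616712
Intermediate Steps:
b = 313872
(b + 57032)*(g(-648, 594) - 400685) = (313872 + 57032)*((330 - 648) - 400685) = 370904*(-318 - 400685) = 370904*(-401003) = -148733616712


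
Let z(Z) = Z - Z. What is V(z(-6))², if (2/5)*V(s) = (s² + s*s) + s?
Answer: 0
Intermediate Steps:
z(Z) = 0
V(s) = 5*s² + 5*s/2 (V(s) = 5*((s² + s*s) + s)/2 = 5*((s² + s²) + s)/2 = 5*(2*s² + s)/2 = 5*(s + 2*s²)/2 = 5*s² + 5*s/2)
V(z(-6))² = ((5/2)*0*(1 + 2*0))² = ((5/2)*0*(1 + 0))² = ((5/2)*0*1)² = 0² = 0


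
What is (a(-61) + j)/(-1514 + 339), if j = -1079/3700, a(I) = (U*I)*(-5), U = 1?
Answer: -1127421/4347500 ≈ -0.25933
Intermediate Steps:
a(I) = -5*I (a(I) = (1*I)*(-5) = I*(-5) = -5*I)
j = -1079/3700 (j = -1079*1/3700 = -1079/3700 ≈ -0.29162)
(a(-61) + j)/(-1514 + 339) = (-5*(-61) - 1079/3700)/(-1514 + 339) = (305 - 1079/3700)/(-1175) = (1127421/3700)*(-1/1175) = -1127421/4347500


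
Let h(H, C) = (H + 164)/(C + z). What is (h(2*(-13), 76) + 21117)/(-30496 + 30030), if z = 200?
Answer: -42235/932 ≈ -45.317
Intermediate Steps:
h(H, C) = (164 + H)/(200 + C) (h(H, C) = (H + 164)/(C + 200) = (164 + H)/(200 + C))
(h(2*(-13), 76) + 21117)/(-30496 + 30030) = ((164 + 2*(-13))/(200 + 76) + 21117)/(-30496 + 30030) = ((164 - 26)/276 + 21117)/(-466) = ((1/276)*138 + 21117)*(-1/466) = (½ + 21117)*(-1/466) = (42235/2)*(-1/466) = -42235/932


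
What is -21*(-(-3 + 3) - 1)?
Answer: 21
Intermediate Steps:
-21*(-(-3 + 3) - 1) = -21*(-1*0 - 1) = -21*(0 - 1) = -21*(-1) = 21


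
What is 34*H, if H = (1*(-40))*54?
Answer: -73440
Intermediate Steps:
H = -2160 (H = -40*54 = -2160)
34*H = 34*(-2160) = -73440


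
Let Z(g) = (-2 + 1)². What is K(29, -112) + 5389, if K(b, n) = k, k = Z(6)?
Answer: 5390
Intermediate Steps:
Z(g) = 1 (Z(g) = (-1)² = 1)
k = 1
K(b, n) = 1
K(29, -112) + 5389 = 1 + 5389 = 5390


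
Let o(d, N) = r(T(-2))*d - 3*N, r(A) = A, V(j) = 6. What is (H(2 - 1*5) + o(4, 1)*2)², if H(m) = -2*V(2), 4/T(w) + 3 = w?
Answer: 14884/25 ≈ 595.36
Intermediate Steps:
T(w) = 4/(-3 + w)
o(d, N) = -3*N - 4*d/5 (o(d, N) = (4/(-3 - 2))*d - 3*N = (4/(-5))*d - 3*N = (4*(-⅕))*d - 3*N = -4*d/5 - 3*N = -3*N - 4*d/5)
H(m) = -12 (H(m) = -2*6 = -12)
(H(2 - 1*5) + o(4, 1)*2)² = (-12 + (-3*1 - ⅘*4)*2)² = (-12 + (-3 - 16/5)*2)² = (-12 - 31/5*2)² = (-12 - 62/5)² = (-122/5)² = 14884/25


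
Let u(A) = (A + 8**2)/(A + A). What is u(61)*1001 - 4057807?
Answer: -494927329/122 ≈ -4.0568e+6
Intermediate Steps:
u(A) = (64 + A)/(2*A) (u(A) = (A + 64)/((2*A)) = (64 + A)*(1/(2*A)) = (64 + A)/(2*A))
u(61)*1001 - 4057807 = ((1/2)*(64 + 61)/61)*1001 - 4057807 = ((1/2)*(1/61)*125)*1001 - 4057807 = (125/122)*1001 - 4057807 = 125125/122 - 4057807 = -494927329/122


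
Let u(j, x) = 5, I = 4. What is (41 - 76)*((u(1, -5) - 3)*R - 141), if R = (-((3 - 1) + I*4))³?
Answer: 413175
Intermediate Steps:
R = -5832 (R = (-((3 - 1) + 4*4))³ = (-(2 + 16))³ = (-1*18)³ = (-18)³ = -5832)
(41 - 76)*((u(1, -5) - 3)*R - 141) = (41 - 76)*((5 - 3)*(-5832) - 141) = -35*(2*(-5832) - 141) = -35*(-11664 - 141) = -35*(-11805) = 413175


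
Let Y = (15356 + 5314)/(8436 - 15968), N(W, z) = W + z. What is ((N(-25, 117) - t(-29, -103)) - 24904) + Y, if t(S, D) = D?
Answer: -93064429/3766 ≈ -24712.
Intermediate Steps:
Y = -10335/3766 (Y = 20670/(-7532) = 20670*(-1/7532) = -10335/3766 ≈ -2.7443)
((N(-25, 117) - t(-29, -103)) - 24904) + Y = (((-25 + 117) - 1*(-103)) - 24904) - 10335/3766 = ((92 + 103) - 24904) - 10335/3766 = (195 - 24904) - 10335/3766 = -24709 - 10335/3766 = -93064429/3766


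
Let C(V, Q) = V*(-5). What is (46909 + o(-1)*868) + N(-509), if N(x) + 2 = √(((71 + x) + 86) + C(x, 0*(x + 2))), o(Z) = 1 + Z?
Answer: 46907 + √2193 ≈ 46954.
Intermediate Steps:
C(V, Q) = -5*V
N(x) = -2 + √(157 - 4*x) (N(x) = -2 + √(((71 + x) + 86) - 5*x) = -2 + √((157 + x) - 5*x) = -2 + √(157 - 4*x))
(46909 + o(-1)*868) + N(-509) = (46909 + (1 - 1)*868) + (-2 + √(157 - 4*(-509))) = (46909 + 0*868) + (-2 + √(157 + 2036)) = (46909 + 0) + (-2 + √2193) = 46909 + (-2 + √2193) = 46907 + √2193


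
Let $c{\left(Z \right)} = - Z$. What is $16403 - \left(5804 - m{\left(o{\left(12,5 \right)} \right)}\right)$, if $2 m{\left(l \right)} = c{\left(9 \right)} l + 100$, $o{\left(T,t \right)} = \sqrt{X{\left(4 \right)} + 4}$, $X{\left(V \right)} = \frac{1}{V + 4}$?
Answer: $10649 - \frac{9 \sqrt{66}}{8} \approx 10640.0$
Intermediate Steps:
$X{\left(V \right)} = \frac{1}{4 + V}$
$o{\left(T,t \right)} = \frac{\sqrt{66}}{4}$ ($o{\left(T,t \right)} = \sqrt{\frac{1}{4 + 4} + 4} = \sqrt{\frac{1}{8} + 4} = \sqrt{\frac{33}{8}} = \frac{\sqrt{66}}{4}$)
$m{\left(l \right)} = 50 - \frac{9 l}{2}$ ($m{\left(l \right)} = \frac{\left(-1\right) 9 l + 100}{2} = \frac{- 9 l + 100}{2} = \frac{100 - 9 l}{2} = 50 - \frac{9 l}{2}$)
$16403 - \left(5804 - m{\left(o{\left(12,5 \right)} \right)}\right) = 16403 - \left(5804 - \left(50 - \frac{9 \frac{\sqrt{66}}{4}}{2}\right)\right) = 16403 - \left(5804 - \left(50 - \frac{9 \sqrt{66}}{8}\right)\right) = 16403 - \left(5754 + \frac{9 \sqrt{66}}{8}\right) = 10649 - \frac{9 \sqrt{66}}{8}$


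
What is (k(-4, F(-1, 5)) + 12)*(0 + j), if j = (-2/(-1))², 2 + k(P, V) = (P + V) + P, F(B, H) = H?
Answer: 28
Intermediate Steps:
k(P, V) = -2 + V + 2*P (k(P, V) = -2 + ((P + V) + P) = -2 + (V + 2*P) = -2 + V + 2*P)
j = 4 (j = (-2*(-1))² = 2² = 4)
(k(-4, F(-1, 5)) + 12)*(0 + j) = ((-2 + 5 + 2*(-4)) + 12)*(0 + 4) = ((-2 + 5 - 8) + 12)*4 = (-5 + 12)*4 = 7*4 = 28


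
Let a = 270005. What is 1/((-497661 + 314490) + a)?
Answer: 1/86834 ≈ 1.1516e-5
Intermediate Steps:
1/((-497661 + 314490) + a) = 1/((-497661 + 314490) + 270005) = 1/(-183171 + 270005) = 1/86834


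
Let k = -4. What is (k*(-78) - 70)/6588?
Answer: 121/3294 ≈ 0.036733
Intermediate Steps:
(k*(-78) - 70)/6588 = (-4*(-78) - 70)/6588 = (312 - 70)*(1/6588) = 242*(1/6588) = 121/3294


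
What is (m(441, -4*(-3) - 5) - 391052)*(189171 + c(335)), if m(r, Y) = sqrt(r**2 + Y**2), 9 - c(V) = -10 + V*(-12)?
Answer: -75555156920 + 1352470*sqrt(3970) ≈ -7.5470e+10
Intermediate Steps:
c(V) = 19 + 12*V (c(V) = 9 - (-10 + V*(-12)) = 9 - (-10 - 12*V) = 9 + (10 + 12*V) = 19 + 12*V)
m(r, Y) = sqrt(Y**2 + r**2)
(m(441, -4*(-3) - 5) - 391052)*(189171 + c(335)) = (sqrt((-4*(-3) - 5)**2 + 441**2) - 391052)*(189171 + (19 + 12*335)) = (sqrt((12 - 5)**2 + 194481) - 391052)*(189171 + (19 + 4020)) = (sqrt(7**2 + 194481) - 391052)*(189171 + 4039) = (sqrt(49 + 194481) - 391052)*193210 = (sqrt(194530) - 391052)*193210 = (7*sqrt(3970) - 391052)*193210 = (-391052 + 7*sqrt(3970))*193210 = -75555156920 + 1352470*sqrt(3970)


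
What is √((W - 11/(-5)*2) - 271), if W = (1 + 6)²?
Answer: 8*I*√85/5 ≈ 14.751*I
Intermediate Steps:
W = 49 (W = 7² = 49)
√((W - 11/(-5)*2) - 271) = √((49 - 11/(-5)*2) - 271) = √((49 - 11*(-⅕)*2) - 271) = √((49 + (11/5)*2) - 271) = √((49 + 22/5) - 271) = √(267/5 - 271) = √(-1088/5) = 8*I*√85/5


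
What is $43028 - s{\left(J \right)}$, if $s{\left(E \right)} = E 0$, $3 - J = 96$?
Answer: $43028$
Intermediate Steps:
$J = -93$ ($J = 3 - 96 = -93$)
$s{\left(E \right)} = 0$
$43028 - s{\left(J \right)} = 43028 - 0 = 43028 + 0 = 43028$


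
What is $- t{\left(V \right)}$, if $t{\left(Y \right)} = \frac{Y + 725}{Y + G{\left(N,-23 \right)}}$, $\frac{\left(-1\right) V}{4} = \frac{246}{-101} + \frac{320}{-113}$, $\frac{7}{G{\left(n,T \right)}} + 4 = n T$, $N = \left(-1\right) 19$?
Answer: $- \frac{3686950401}{104204267} \approx -35.382$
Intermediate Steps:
$N = -19$
$G{\left(n,T \right)} = \frac{7}{-4 + T n}$ ($G{\left(n,T \right)} = \frac{7}{-4 + n T} = \frac{7}{-4 + T n}$)
$V = \frac{240472}{11413}$ ($V = - 4 \left(\frac{246}{-101} + \frac{320}{-113}\right) = - 4 \left(246 \left(- \frac{1}{101}\right) + 320 \left(- \frac{1}{113}\right)\right) = - 4 \left(- \frac{246}{101} - \frac{320}{113}\right) = \left(-4\right) \left(- \frac{60118}{11413}\right) = \frac{240472}{11413} \approx 21.07$)
$t{\left(Y \right)} = \frac{725 + Y}{\frac{7}{433} + Y}$ ($t{\left(Y \right)} = \frac{Y + 725}{Y + \frac{7}{-4 - -437}} = \frac{725 + Y}{Y + \frac{7}{-4 + 437}} = \frac{725 + Y}{Y + \frac{7}{433}} = \frac{725 + Y}{\frac{7}{433} + Y}$)
$- t{\left(V \right)} = - \frac{433 \left(725 + \frac{240472}{11413}\right)}{7 + 433 \cdot \frac{240472}{11413}} = - \frac{433 \cdot 8514897}{\left(7 + \frac{104124376}{11413}\right) 11413} = - \frac{433 \cdot 8514897}{\frac{104204267}{11413} \cdot 11413} = - \frac{433 \cdot 11413 \cdot 8514897}{104204267 \cdot 11413} = \left(-1\right) \frac{3686950401}{104204267} = - \frac{3686950401}{104204267}$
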